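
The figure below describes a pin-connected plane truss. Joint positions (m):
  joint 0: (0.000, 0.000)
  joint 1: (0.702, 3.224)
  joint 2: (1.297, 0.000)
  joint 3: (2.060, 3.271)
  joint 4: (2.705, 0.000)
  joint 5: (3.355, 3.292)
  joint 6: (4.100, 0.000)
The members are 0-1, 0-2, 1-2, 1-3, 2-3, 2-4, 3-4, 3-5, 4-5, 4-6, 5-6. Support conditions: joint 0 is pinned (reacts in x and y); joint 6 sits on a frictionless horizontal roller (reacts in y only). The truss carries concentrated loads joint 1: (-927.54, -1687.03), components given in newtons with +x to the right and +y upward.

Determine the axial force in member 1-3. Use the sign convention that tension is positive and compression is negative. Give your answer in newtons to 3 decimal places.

N=7 nodes, M=11 members, R=3 reactions → 2N=14, M+R=14
member 0 (0-1): L=3.2995, (cx,cy)=(0.2128,0.9771)
member 1 (0-2): L=1.2970, (cx,cy)=(1.0000,0.0000)
member 2 (1-2): L=3.2784, (cx,cy)=(0.1815,-0.9834)
member 3 (1-3): L=1.3588, (cx,cy)=(0.9994,0.0346)
member 4 (2-3): L=3.3588, (cx,cy)=(0.2272,0.9739)
member 5 (2-4): L=1.4080, (cx,cy)=(1.0000,0.0000)
member 6 (3-4): L=3.3340, (cx,cy)=(0.1935,-0.9811)
member 7 (3-5): L=1.2952, (cx,cy)=(0.9999,0.0162)
member 8 (4-5): L=3.3556, (cx,cy)=(0.1937,0.9811)
member 9 (4-6): L=1.3950, (cx,cy)=(1.0000,0.0000)
member 10 (5-6): L=3.3752, (cx,cy)=(0.2207,-0.9753)
solve A·x = −loads:
  F[0-1] = -2177.3917 N (compression)
  F[0-2] = -464.2852 N (compression)
  F[1-2] = +461.3432 N (tension)
  F[1-3] = +380.7846 N (tension)
  F[2-3] = -465.8609 N (compression)
  F[2-4] = -274.7300 N (compression)
  F[3-4] = +452.0885 N (tension)
  F[3-5] = +187.2926 N (tension)
  F[4-5] = -452.1109 N (compression)
  F[4-6] = -99.6903 N (compression)
  F[5-6] = +451.6501 N (tension)
  Rx@0 = +927.5400 N
  Ry@0 = +2127.5407 N
  Ry@6 = -440.5107 N

380.785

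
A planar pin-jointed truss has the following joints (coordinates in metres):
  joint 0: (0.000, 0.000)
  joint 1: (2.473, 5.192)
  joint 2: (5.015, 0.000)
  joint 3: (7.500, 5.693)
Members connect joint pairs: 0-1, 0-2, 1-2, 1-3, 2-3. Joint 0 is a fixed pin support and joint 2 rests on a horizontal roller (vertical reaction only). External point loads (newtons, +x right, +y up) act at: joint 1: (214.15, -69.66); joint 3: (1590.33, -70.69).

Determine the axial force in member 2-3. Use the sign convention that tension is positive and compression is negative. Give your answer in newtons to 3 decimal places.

-261.441

N=4 nodes, M=5 members, R=3 reactions → 2N=8, M+R=8
member 0 (0-1): L=5.7509, (cx,cy)=(0.4300,0.9028)
member 1 (0-2): L=5.0150, (cx,cy)=(1.0000,0.0000)
member 2 (1-2): L=5.7809, (cx,cy)=(0.4397,-0.8981)
member 3 (1-3): L=5.0519, (cx,cy)=(0.9951,0.0992)
member 4 (2-3): L=6.2117, (cx,cy)=(0.4001,0.9165)
solve A·x = −loads:
  F[0-1] = +2244.9253 N (tension)
  F[0-2] = +839.1143 N (tension)
  F[1-2] = -2146.1221 N (compression)
  F[1-3] = +1703.3160 N (tension)
  F[2-3] = -261.4408 N (compression)
  Rx@0 = -1804.4800 N
  Ry@0 = -2026.7606 N
  Ry@2 = +2167.1106 N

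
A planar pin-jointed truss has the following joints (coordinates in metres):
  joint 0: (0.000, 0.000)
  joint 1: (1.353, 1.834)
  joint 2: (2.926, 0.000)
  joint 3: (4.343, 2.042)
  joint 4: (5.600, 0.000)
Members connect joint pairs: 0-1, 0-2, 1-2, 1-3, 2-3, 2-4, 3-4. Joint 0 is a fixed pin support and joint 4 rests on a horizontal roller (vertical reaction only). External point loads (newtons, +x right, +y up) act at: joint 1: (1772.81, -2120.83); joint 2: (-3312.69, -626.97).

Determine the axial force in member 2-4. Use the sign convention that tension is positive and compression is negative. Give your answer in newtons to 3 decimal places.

874.480

N=5 nodes, M=7 members, R=3 reactions → 2N=10, M+R=10
member 0 (0-1): L=2.2791, (cx,cy)=(0.5937,0.8047)
member 1 (0-2): L=2.9260, (cx,cy)=(1.0000,0.0000)
member 2 (1-2): L=2.4162, (cx,cy)=(0.6510,-0.7591)
member 3 (1-3): L=2.9972, (cx,cy)=(0.9976,0.0694)
member 4 (2-3): L=2.4855, (cx,cy)=(0.5701,0.8216)
member 5 (2-4): L=2.6740, (cx,cy)=(1.0000,0.0000)
member 6 (3-4): L=2.3979, (cx,cy)=(0.5242,-0.8516)
solve A·x = −loads:
  F[0-1] = -1649.2885 N (compression)
  F[0-2] = -560.7586 N (compression)
  F[1-2] = -1224.6838 N (compression)
  F[1-3] = -1959.3494 N (compression)
  F[2-3] = +1894.6296 N (tension)
  F[2-4] = +874.4797 N (tension)
  F[3-4] = -1668.1740 N (compression)
  Rx@0 = +1539.8800 N
  Ry@0 = +1327.2052 N
  Ry@4 = +1420.5948 N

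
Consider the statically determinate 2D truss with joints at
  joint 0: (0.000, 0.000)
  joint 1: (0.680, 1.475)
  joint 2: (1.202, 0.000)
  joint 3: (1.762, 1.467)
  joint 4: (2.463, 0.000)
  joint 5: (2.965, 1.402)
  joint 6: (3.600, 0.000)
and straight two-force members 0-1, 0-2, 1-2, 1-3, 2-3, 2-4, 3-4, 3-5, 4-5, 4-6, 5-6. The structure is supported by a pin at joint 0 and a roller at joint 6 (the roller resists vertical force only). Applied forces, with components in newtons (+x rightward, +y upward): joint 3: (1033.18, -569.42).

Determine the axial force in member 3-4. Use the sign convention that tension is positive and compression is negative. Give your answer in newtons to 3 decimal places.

N=7 nodes, M=11 members, R=3 reactions → 2N=14, M+R=14
member 0 (0-1): L=1.6242, (cx,cy)=(0.4187,0.9081)
member 1 (0-2): L=1.2020, (cx,cy)=(1.0000,0.0000)
member 2 (1-2): L=1.5646, (cx,cy)=(0.3336,-0.9427)
member 3 (1-3): L=1.0820, (cx,cy)=(1.0000,-0.0074)
member 4 (2-3): L=1.5703, (cx,cy)=(0.3566,0.9342)
member 5 (2-4): L=1.2610, (cx,cy)=(1.0000,0.0000)
member 6 (3-4): L=1.6259, (cx,cy)=(0.4312,-0.9023)
member 7 (3-5): L=1.2048, (cx,cy)=(0.9985,-0.0540)
member 8 (4-5): L=1.4892, (cx,cy)=(0.3371,0.9415)
member 9 (4-6): L=1.1370, (cx,cy)=(1.0000,0.0000)
member 10 (5-6): L=1.5391, (cx,cy)=(0.4126,-0.9109)
solve A·x = −loads:
  F[0-1] = +143.4805 N (tension)
  F[0-2] = +973.1094 N (tension)
  F[1-2] = -139.0543 N (compression)
  F[1-3] = +106.4652 N (tension)
  F[2-3] = +140.3137 N (tension)
  F[2-4] = +876.6775 N (tension)
  F[3-4] = -742.1659 N (compression)
  F[3-5] = -557.5041 N (compression)
  F[4-5] = +711.2735 N (tension)
  F[4-6] = +316.9204 N (tension)
  F[5-6] = -768.1452 N (compression)
  Rx@0 = -1033.1800 N
  Ry@0 = -130.3003 N
  Ry@6 = +699.7203 N

-742.166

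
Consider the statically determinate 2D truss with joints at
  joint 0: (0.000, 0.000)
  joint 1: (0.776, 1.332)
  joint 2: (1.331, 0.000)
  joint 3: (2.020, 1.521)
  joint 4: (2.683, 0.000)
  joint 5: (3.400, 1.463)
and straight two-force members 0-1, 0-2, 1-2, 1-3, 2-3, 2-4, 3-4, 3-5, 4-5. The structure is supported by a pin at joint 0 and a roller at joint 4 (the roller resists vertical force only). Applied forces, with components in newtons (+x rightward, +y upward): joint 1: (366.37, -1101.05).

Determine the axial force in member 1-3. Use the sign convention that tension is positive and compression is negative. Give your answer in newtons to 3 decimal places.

-483.101

N=6 nodes, M=9 members, R=3 reactions → 2N=12, M+R=12
member 0 (0-1): L=1.5416, (cx,cy)=(0.5034,0.8641)
member 1 (0-2): L=1.3310, (cx,cy)=(1.0000,0.0000)
member 2 (1-2): L=1.4430, (cx,cy)=(0.3846,-0.9231)
member 3 (1-3): L=1.2583, (cx,cy)=(0.9887,0.1502)
member 4 (2-3): L=1.6698, (cx,cy)=(0.4126,0.9109)
member 5 (2-4): L=1.3520, (cx,cy)=(1.0000,0.0000)
member 6 (3-4): L=1.6592, (cx,cy)=(0.3996,-0.9167)
member 7 (3-5): L=1.3812, (cx,cy)=(0.9991,-0.0420)
member 8 (4-5): L=1.6293, (cx,cy)=(0.4401,0.8980)
solve A·x = −loads:
  F[0-1] = -695.2138 N (compression)
  F[0-2] = +716.3316 N (tension)
  F[1-2] = -620.6495 N (compression)
  F[1-3] = -483.1011 N (compression)
  F[2-3] = +628.9471 N (tension)
  F[2-4] = +218.0981 N (tension)
  F[3-4] = -545.8110 N (compression)
  F[3-5] = -0.0000 N (tension)
  F[4-5] = +0.0000 N (tension)
  Rx@0 = -366.3700 N
  Ry@0 = +600.7072 N
  Ry@4 = +500.3428 N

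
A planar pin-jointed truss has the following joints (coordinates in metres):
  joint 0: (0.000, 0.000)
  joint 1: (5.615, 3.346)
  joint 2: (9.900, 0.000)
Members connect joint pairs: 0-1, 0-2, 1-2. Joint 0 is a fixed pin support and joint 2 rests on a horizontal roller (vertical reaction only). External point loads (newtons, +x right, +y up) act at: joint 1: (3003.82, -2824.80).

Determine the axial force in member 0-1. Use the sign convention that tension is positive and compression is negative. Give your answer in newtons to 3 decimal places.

-405.197

N=3 nodes, M=3 members, R=3 reactions → 2N=6, M+R=6
member 0 (0-1): L=6.5364, (cx,cy)=(0.8590,0.5119)
member 1 (0-2): L=9.9000, (cx,cy)=(1.0000,0.0000)
member 2 (1-2): L=5.4366, (cx,cy)=(0.7882,-0.6155)
solve A·x = −loads:
  F[0-1] = -405.1971 N (compression)
  F[0-2] = +3351.9011 N (tension)
  F[1-2] = -4252.7525 N (compression)
  Rx@0 = -3003.8200 N
  Ry@0 = +207.4229 N
  Ry@2 = +2617.3771 N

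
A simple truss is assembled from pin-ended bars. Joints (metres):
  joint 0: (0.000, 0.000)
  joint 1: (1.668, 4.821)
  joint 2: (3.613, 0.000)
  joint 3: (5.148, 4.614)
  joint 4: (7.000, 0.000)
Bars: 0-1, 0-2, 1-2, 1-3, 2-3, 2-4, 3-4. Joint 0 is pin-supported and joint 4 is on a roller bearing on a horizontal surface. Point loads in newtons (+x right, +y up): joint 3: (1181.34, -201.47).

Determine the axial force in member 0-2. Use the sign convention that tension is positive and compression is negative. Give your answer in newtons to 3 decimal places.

930.372

N=5 nodes, M=7 members, R=3 reactions → 2N=10, M+R=10
member 0 (0-1): L=5.1014, (cx,cy)=(0.3270,0.9450)
member 1 (0-2): L=3.6130, (cx,cy)=(1.0000,0.0000)
member 2 (1-2): L=5.1986, (cx,cy)=(0.3741,-0.9274)
member 3 (1-3): L=3.4862, (cx,cy)=(0.9982,-0.0594)
member 4 (2-3): L=4.8626, (cx,cy)=(0.3157,0.9489)
member 5 (2-4): L=3.3870, (cx,cy)=(1.0000,0.0000)
member 6 (3-4): L=4.9718, (cx,cy)=(0.3725,-0.9280)
solve A·x = −loads:
  F[0-1] = +767.5574 N (tension)
  F[0-2] = +930.3724 N (tension)
  F[1-2] = -817.9023 N (compression)
  F[1-3] = +557.9635 N (tension)
  F[2-3] = +799.3726 N (tension)
  F[2-4] = +372.0210 N (tension)
  F[3-4] = -998.7139 N (compression)
  Rx@0 = -1181.3400 N
  Ry@0 = -725.3686 N
  Ry@4 = +926.8386 N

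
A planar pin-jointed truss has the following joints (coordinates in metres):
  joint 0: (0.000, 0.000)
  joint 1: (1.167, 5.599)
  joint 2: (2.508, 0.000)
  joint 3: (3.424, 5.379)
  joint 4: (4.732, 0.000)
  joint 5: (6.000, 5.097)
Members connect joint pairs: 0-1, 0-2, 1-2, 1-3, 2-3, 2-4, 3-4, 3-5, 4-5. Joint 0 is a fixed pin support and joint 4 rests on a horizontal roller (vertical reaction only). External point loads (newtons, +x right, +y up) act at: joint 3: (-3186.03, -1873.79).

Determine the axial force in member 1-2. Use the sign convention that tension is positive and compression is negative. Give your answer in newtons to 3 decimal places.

4446.972

N=6 nodes, M=9 members, R=3 reactions → 2N=12, M+R=12
member 0 (0-1): L=5.7193, (cx,cy)=(0.2040,0.9790)
member 1 (0-2): L=2.5080, (cx,cy)=(1.0000,0.0000)
member 2 (1-2): L=5.7574, (cx,cy)=(0.2329,-0.9725)
member 3 (1-3): L=2.2677, (cx,cy)=(0.9953,-0.0970)
member 4 (2-3): L=5.4564, (cx,cy)=(0.1679,0.9858)
member 5 (2-4): L=2.2240, (cx,cy)=(1.0000,0.0000)
member 6 (3-4): L=5.5357, (cx,cy)=(0.2363,-0.9717)
member 7 (3-5): L=2.5914, (cx,cy)=(0.9941,-0.1088)
member 8 (4-5): L=5.2524, (cx,cy)=(0.2414,0.9704)
solve A·x = −loads:
  F[0-1] = -4228.5595 N (compression)
  F[0-2] = -2323.2135 N (compression)
  F[1-2] = +4446.9720 N (tension)
  F[1-3] = -1907.6019 N (compression)
  F[2-3] = -4386.9204 N (compression)
  F[2-4] = -550.9715 N (compression)
  F[3-4] = +2331.8342 N (tension)
  F[3-5] = -0.0000 N (tension)
  F[4-5] = -0.0000 N (tension)
  Rx@0 = +3186.0300 N
  Ry@0 = +4139.5969 N
  Ry@4 = -2265.8069 N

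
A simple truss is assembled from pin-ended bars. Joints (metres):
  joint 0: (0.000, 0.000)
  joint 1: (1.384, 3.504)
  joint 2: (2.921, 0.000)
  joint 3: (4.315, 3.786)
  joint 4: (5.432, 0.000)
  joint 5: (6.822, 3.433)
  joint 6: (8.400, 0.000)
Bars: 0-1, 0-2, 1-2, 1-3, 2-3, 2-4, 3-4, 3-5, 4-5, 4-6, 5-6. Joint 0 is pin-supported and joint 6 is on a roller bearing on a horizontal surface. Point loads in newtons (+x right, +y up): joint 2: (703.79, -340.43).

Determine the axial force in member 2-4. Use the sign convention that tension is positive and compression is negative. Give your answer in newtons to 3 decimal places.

N=7 nodes, M=11 members, R=3 reactions → 2N=14, M+R=14
member 0 (0-1): L=3.7674, (cx,cy)=(0.3674,0.9301)
member 1 (0-2): L=2.9210, (cx,cy)=(1.0000,0.0000)
member 2 (1-2): L=3.8263, (cx,cy)=(0.4017,-0.9158)
member 3 (1-3): L=2.9445, (cx,cy)=(0.9954,0.0958)
member 4 (2-3): L=4.0345, (cx,cy)=(0.3455,0.9384)
member 5 (2-4): L=2.5110, (cx,cy)=(1.0000,0.0000)
member 6 (3-4): L=3.9473, (cx,cy)=(0.2830,-0.9591)
member 7 (3-5): L=2.5317, (cx,cy)=(0.9902,-0.1394)
member 8 (4-5): L=3.7037, (cx,cy)=(0.3753,0.9269)
member 9 (4-6): L=2.9680, (cx,cy)=(1.0000,0.0000)
member 10 (5-6): L=3.7783, (cx,cy)=(0.4176,-0.9086)
solve A·x = −loads:
  F[0-1] = -238.7427 N (compression)
  F[0-2] = +791.4945 N (tension)
  F[1-2] = +223.8123 N (tension)
  F[1-3] = -178.4292 N (compression)
  F[2-3] = +144.3598 N (tension)
  F[2-4] = +127.7296 N (tension)
  F[3-4] = -109.2106 N (compression)
  F[3-5] = -97.7808 N (compression)
  F[4-5] = +113.0072 N (tension)
  F[4-6] = +54.4143 N (tension)
  F[5-6] = -130.2876 N (compression)
  Rx@0 = -703.7900 N
  Ry@0 = +222.0495 N
  Ry@6 = +118.3805 N

127.730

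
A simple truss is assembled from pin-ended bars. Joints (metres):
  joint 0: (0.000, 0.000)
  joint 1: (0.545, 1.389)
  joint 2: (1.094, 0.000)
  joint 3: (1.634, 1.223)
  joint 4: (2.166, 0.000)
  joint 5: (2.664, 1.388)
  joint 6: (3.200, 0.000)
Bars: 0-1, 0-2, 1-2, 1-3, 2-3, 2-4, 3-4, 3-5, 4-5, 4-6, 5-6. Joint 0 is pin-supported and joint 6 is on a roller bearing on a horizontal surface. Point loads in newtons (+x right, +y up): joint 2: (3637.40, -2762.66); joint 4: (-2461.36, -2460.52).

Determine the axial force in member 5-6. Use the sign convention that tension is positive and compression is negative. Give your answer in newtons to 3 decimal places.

N=7 nodes, M=11 members, R=3 reactions → 2N=14, M+R=14
member 0 (0-1): L=1.4921, (cx,cy)=(0.3653,0.9309)
member 1 (0-2): L=1.0940, (cx,cy)=(1.0000,0.0000)
member 2 (1-2): L=1.4936, (cx,cy)=(0.3676,-0.9300)
member 3 (1-3): L=1.1016, (cx,cy)=(0.9886,-0.1507)
member 4 (2-3): L=1.3369, (cx,cy)=(0.4039,0.9148)
member 5 (2-4): L=1.0720, (cx,cy)=(1.0000,0.0000)
member 6 (3-4): L=1.3337, (cx,cy)=(0.3989,-0.9170)
member 7 (3-5): L=1.0431, (cx,cy)=(0.9874,0.1582)
member 8 (4-5): L=1.4746, (cx,cy)=(0.3377,0.9412)
member 9 (4-6): L=1.0340, (cx,cy)=(1.0000,0.0000)
member 10 (5-6): L=1.4879, (cx,cy)=(0.3602,-0.9329)
solve A·x = −loads:
  F[0-1] = -2807.1906 N (compression)
  F[0-2] = +2201.3899 N (tension)
  F[1-2] = +3168.9369 N (tension)
  F[1-3] = -2215.4810 N (compression)
  F[2-3] = -201.6057 N (compression)
  F[2-4] = -189.7465 N (compression)
  F[3-4] = -523.3244 N (compression)
  F[3-5] = -2089.1654 N (compression)
  F[4-5] = +3123.9393 N (tension)
  F[4-6] = +1007.8765 N (tension)
  F[5-6] = -2797.7934 N (compression)
  Rx@0 = -1176.0400 N
  Ry@0 = +2613.2311 N
  Ry@6 = +2609.9489 N

-2797.793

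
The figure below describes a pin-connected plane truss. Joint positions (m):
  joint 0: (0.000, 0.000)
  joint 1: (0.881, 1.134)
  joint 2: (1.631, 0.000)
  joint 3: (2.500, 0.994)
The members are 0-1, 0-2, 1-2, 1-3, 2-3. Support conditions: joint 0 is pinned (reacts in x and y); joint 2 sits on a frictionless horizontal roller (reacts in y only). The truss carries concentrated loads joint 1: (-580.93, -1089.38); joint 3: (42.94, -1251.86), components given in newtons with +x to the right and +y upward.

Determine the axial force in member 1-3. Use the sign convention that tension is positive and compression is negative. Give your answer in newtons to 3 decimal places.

1061.379

N=4 nodes, M=5 members, R=3 reactions → 2N=8, M+R=8
member 0 (0-1): L=1.4360, (cx,cy)=(0.6135,0.7897)
member 1 (0-2): L=1.6310, (cx,cy)=(1.0000,0.0000)
member 2 (1-2): L=1.3596, (cx,cy)=(0.5516,-0.8341)
member 3 (1-3): L=1.6250, (cx,cy)=(0.9963,-0.0862)
member 4 (2-3): L=1.3203, (cx,cy)=(0.6582,0.7529)
solve A·x = −loads:
  F[0-1] = -268.0631 N (compression)
  F[0-2] = -373.5315 N (compression)
  F[1-2] = -1161.9162 N (compression)
  F[1-3] = +1061.3785 N (tension)
  F[2-3] = -1541.3535 N (compression)
  Rx@0 = +537.9900 N
  Ry@0 = +211.6866 N
  Ry@2 = +2129.5534 N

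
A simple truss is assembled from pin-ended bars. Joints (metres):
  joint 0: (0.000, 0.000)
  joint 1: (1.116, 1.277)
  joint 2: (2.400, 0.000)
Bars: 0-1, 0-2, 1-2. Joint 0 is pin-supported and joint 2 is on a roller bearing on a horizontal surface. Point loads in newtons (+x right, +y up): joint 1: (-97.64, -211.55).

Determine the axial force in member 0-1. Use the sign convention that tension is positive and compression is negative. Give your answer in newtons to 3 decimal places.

N=3 nodes, M=3 members, R=3 reactions → 2N=6, M+R=6
member 0 (0-1): L=1.6959, (cx,cy)=(0.6580,0.7530)
member 1 (0-2): L=2.4000, (cx,cy)=(1.0000,0.0000)
member 2 (1-2): L=1.8109, (cx,cy)=(0.7090,-0.7052)
solve A·x = −loads:
  F[0-1] = -219.3049 N (compression)
  F[0-2] = +46.6726 N (tension)
  F[1-2] = -65.8253 N (compression)
  Rx@0 = +97.6400 N
  Ry@0 = +165.1319 N
  Ry@2 = +46.4181 N

-219.305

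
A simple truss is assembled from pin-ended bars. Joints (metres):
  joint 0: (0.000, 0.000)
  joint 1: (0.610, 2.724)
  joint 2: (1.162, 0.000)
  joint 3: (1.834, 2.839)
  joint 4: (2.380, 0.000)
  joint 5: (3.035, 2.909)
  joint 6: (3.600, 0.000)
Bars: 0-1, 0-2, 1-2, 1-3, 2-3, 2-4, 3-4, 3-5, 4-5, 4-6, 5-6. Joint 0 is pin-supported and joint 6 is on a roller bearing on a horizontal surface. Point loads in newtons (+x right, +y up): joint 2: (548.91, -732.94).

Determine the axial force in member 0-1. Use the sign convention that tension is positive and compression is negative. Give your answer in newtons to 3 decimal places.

-508.657

N=7 nodes, M=11 members, R=3 reactions → 2N=14, M+R=14
member 0 (0-1): L=2.7915, (cx,cy)=(0.2185,0.9758)
member 1 (0-2): L=1.1620, (cx,cy)=(1.0000,0.0000)
member 2 (1-2): L=2.7794, (cx,cy)=(0.1986,-0.9801)
member 3 (1-3): L=1.2294, (cx,cy)=(0.9956,0.0935)
member 4 (2-3): L=2.9174, (cx,cy)=(0.2303,0.9731)
member 5 (2-4): L=1.2180, (cx,cy)=(1.0000,0.0000)
member 6 (3-4): L=2.8910, (cx,cy)=(0.1889,-0.9820)
member 7 (3-5): L=1.2030, (cx,cy)=(0.9983,0.0582)
member 8 (4-5): L=2.9818, (cx,cy)=(0.2197,0.9756)
member 9 (4-6): L=1.2200, (cx,cy)=(1.0000,0.0000)
member 10 (5-6): L=2.9634, (cx,cy)=(0.1907,-0.9817)
solve A·x = −loads:
  F[0-1] = -508.6566 N (compression)
  F[0-2] = +660.0633 N (tension)
  F[1-2] = +486.5333 N (tension)
  F[1-3] = -208.6970 N (compression)
  F[2-3] = +263.1754 N (tension)
  F[2-4] = +147.1626 N (tension)
  F[3-4] = -246.8794 N (compression)
  F[3-5] = -100.7075 N (compression)
  F[4-5] = +248.5061 N (tension)
  F[4-6] = +45.9491 N (tension)
  F[5-6] = -240.9977 N (compression)
  Rx@0 = -548.9100 N
  Ry@0 = +496.3633 N
  Ry@6 = +236.5767 N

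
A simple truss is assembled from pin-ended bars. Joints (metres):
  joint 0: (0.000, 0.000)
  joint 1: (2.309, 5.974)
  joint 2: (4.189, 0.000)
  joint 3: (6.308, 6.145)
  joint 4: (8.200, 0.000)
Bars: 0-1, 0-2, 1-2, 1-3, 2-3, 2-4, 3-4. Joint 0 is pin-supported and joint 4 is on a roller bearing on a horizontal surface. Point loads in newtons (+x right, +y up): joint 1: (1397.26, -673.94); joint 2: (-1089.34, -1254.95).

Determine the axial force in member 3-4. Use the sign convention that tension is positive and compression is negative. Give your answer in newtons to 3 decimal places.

N=5 nodes, M=7 members, R=3 reactions → 2N=10, M+R=10
member 0 (0-1): L=6.4047, (cx,cy)=(0.3605,0.9328)
member 1 (0-2): L=4.1890, (cx,cy)=(1.0000,0.0000)
member 2 (1-2): L=6.2628, (cx,cy)=(0.3002,-0.9539)
member 3 (1-3): L=4.0027, (cx,cy)=(0.9991,0.0427)
member 4 (2-3): L=6.5001, (cx,cy)=(0.3260,0.9454)
member 5 (2-4): L=4.0110, (cx,cy)=(1.0000,0.0000)
member 6 (3-4): L=6.4297, (cx,cy)=(0.2943,-0.9557)
solve A·x = −loads:
  F[0-1] = -85.8400 N (compression)
  F[0-2] = +338.8668 N (tension)
  F[1-2] = -677.4922 N (compression)
  F[1-3] = -1225.9540 N (compression)
  F[2-3] = +2011.0587 N (tension)
  F[2-4] = +569.2387 N (tension)
  F[3-4] = -1934.4708 N (compression)
  Rx@0 = -307.9200 N
  Ry@0 = +80.0675 N
  Ry@4 = +1848.8225 N

-1934.471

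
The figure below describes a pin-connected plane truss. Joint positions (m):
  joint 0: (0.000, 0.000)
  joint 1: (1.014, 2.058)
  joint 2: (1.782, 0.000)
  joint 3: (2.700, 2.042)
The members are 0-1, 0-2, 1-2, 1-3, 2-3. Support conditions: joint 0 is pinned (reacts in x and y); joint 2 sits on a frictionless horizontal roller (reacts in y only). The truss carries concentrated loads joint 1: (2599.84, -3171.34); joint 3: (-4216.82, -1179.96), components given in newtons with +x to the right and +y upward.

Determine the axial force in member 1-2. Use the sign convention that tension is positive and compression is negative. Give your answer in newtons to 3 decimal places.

N=4 nodes, M=5 members, R=3 reactions → 2N=8, M+R=8
member 0 (0-1): L=2.2942, (cx,cy)=(0.4420,0.8970)
member 1 (0-2): L=1.7820, (cx,cy)=(1.0000,0.0000)
member 2 (1-2): L=2.1966, (cx,cy)=(0.3496,-0.9369)
member 3 (1-3): L=1.6861, (cx,cy)=(1.0000,-0.0095)
member 4 (2-3): L=2.2389, (cx,cy)=(0.4100,0.9121)
solve A·x = −loads:
  F[0-1] = -2885.6145 N (compression)
  F[0-2] = -341.6092 N (compression)
  F[1-2] = -584.9474 N (compression)
  F[1-3] = -3670.8631 N (compression)
  F[2-3] = -1331.9067 N (compression)
  Rx@0 = +1616.9800 N
  Ry@0 = +2588.4745 N
  Ry@2 = +1762.8255 N

-584.947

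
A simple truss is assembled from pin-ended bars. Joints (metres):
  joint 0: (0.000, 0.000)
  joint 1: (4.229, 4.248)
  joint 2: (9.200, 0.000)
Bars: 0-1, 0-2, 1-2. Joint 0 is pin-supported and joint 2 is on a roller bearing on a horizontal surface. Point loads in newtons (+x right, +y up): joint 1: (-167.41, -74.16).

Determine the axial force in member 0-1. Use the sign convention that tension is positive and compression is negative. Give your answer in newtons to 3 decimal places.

N=3 nodes, M=3 members, R=3 reactions → 2N=6, M+R=6
member 0 (0-1): L=5.9942, (cx,cy)=(0.7055,0.7087)
member 1 (0-2): L=9.2000, (cx,cy)=(1.0000,0.0000)
member 2 (1-2): L=6.5388, (cx,cy)=(0.7602,-0.6497)
solve A·x = −loads:
  F[0-1] = -165.6159 N (compression)
  F[0-2] = -50.5646 N (compression)
  F[1-2] = +66.5125 N (tension)
  Rx@0 = +167.4100 N
  Ry@0 = +117.3703 N
  Ry@2 = -43.2103 N

-165.616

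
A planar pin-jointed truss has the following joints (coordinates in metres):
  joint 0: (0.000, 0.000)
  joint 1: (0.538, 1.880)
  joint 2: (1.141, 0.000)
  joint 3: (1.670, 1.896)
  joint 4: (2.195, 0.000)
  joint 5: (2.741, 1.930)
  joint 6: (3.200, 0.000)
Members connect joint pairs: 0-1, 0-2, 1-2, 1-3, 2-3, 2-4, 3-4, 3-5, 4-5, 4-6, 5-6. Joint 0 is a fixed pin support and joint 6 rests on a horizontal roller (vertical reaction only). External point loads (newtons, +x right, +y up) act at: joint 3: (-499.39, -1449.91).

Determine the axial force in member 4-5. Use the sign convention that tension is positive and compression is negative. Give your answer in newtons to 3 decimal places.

486.855

N=7 nodes, M=11 members, R=3 reactions → 2N=14, M+R=14
member 0 (0-1): L=1.9555, (cx,cy)=(0.2751,0.9614)
member 1 (0-2): L=1.1410, (cx,cy)=(1.0000,0.0000)
member 2 (1-2): L=1.9743, (cx,cy)=(0.3054,-0.9522)
member 3 (1-3): L=1.1321, (cx,cy)=(0.9999,0.0141)
member 4 (2-3): L=1.9684, (cx,cy)=(0.2687,0.9632)
member 5 (2-4): L=1.0540, (cx,cy)=(1.0000,0.0000)
member 6 (3-4): L=1.9673, (cx,cy)=(0.2669,-0.9637)
member 7 (3-5): L=1.0715, (cx,cy)=(0.9995,0.0317)
member 8 (4-5): L=2.0057, (cx,cy)=(0.2722,0.9622)
member 9 (4-6): L=1.0050, (cx,cy)=(1.0000,0.0000)
member 10 (5-6): L=1.9838, (cx,cy)=(0.2314,-0.9729)
solve A·x = −loads:
  F[0-1] = -1028.8314 N (compression)
  F[0-2] = -216.3314 N (compression)
  F[1-2] = +1029.8902 N (tension)
  F[1-3] = -597.6662 N (compression)
  F[2-3] = -1018.1356 N (compression)
  F[2-4] = +371.8345 N (tension)
  F[3-4] = -486.0972 N (compression)
  F[3-5] = -242.2379 N (compression)
  F[4-5] = +486.8552 N (tension)
  F[4-6] = +109.5852 N (tension)
  F[5-6] = -473.6350 N (compression)
  Rx@0 = +499.3900 N
  Ry@0 = +989.1268 N
  Ry@6 = +460.7832 N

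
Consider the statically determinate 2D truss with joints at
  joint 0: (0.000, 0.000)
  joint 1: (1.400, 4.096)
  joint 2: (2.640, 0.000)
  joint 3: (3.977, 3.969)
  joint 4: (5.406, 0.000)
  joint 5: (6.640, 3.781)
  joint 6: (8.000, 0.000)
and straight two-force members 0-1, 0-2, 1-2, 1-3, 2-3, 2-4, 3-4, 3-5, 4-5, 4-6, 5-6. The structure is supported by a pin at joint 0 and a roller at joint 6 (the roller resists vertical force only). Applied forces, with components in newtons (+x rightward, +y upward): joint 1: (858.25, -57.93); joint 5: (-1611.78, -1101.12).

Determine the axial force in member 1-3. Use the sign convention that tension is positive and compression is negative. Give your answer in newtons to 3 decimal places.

-1219.578

N=7 nodes, M=11 members, R=3 reactions → 2N=14, M+R=14
member 0 (0-1): L=4.3287, (cx,cy)=(0.3234,0.9463)
member 1 (0-2): L=2.6400, (cx,cy)=(1.0000,0.0000)
member 2 (1-2): L=4.2796, (cx,cy)=(0.2897,-0.9571)
member 3 (1-3): L=2.5801, (cx,cy)=(0.9988,-0.0492)
member 4 (2-3): L=4.1881, (cx,cy)=(0.3192,0.9477)
member 5 (2-4): L=2.7660, (cx,cy)=(1.0000,0.0000)
member 6 (3-4): L=4.2184, (cx,cy)=(0.3388,-0.9409)
member 7 (3-5): L=2.6696, (cx,cy)=(0.9975,-0.0704)
member 8 (4-5): L=3.9773, (cx,cy)=(0.3103,0.9507)
member 9 (4-6): L=2.5940, (cx,cy)=(1.0000,0.0000)
member 10 (5-6): L=4.0182, (cx,cy)=(0.3385,-0.9410)
solve A·x = −loads:
  F[0-1] = -588.9820 N (compression)
  F[0-2] = -563.0377 N (compression)
  F[1-2] = +584.5000 N (tension)
  F[1-3] = -1219.5784 N (compression)
  F[2-3] = -590.3145 N (compression)
  F[2-4] = -205.2311 N (compression)
  F[3-4] = +652.9120 N (tension)
  F[3-5] = -1631.7760 N (compression)
  F[4-5] = -646.1981 N (compression)
  F[4-6] = +216.4360 N (tension)
  F[5-6] = -639.4655 N (compression)
  Rx@0 = +753.5300 N
  Ry@0 = +557.3262 N
  Ry@6 = +601.7238 N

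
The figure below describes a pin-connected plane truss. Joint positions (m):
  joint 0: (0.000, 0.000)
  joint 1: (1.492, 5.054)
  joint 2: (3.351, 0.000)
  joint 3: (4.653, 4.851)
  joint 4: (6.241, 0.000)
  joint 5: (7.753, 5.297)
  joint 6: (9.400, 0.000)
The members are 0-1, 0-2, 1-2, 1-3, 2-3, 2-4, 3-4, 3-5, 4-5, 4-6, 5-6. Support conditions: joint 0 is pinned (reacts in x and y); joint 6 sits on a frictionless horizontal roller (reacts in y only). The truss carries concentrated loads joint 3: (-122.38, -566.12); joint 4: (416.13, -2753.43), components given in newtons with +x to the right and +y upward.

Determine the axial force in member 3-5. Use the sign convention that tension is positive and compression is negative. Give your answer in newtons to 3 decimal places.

N=7 nodes, M=11 members, R=3 reactions → 2N=14, M+R=14
member 0 (0-1): L=5.2696, (cx,cy)=(0.2831,0.9591)
member 1 (0-2): L=3.3510, (cx,cy)=(1.0000,0.0000)
member 2 (1-2): L=5.3851, (cx,cy)=(0.3452,-0.9385)
member 3 (1-3): L=3.1675, (cx,cy)=(0.9979,-0.0641)
member 4 (2-3): L=5.0227, (cx,cy)=(0.2592,0.9658)
member 5 (2-4): L=2.8900, (cx,cy)=(1.0000,0.0000)
member 6 (3-4): L=5.1043, (cx,cy)=(0.3111,-0.9504)
member 7 (3-5): L=3.1319, (cx,cy)=(0.9898,0.1424)
member 8 (4-5): L=5.5086, (cx,cy)=(0.2745,0.9616)
member 9 (4-6): L=3.1590, (cx,cy)=(1.0000,0.0000)
member 10 (5-6): L=5.5471, (cx,cy)=(0.2969,-0.9549)
solve A·x = −loads:
  F[0-1] = -1328.7457 N (compression)
  F[0-2] = +669.9603 N (tension)
  F[1-2] = +1417.0671 N (tension)
  F[1-3] = -867.1856 N (compression)
  F[2-3] = -1377.0213 N (compression)
  F[2-4] = +1516.1094 N (tension)
  F[3-4] = +552.6892 N (tension)
  F[3-5] = -1285.0228 N (compression)
  F[4-5] = +2317.1653 N (tension)
  F[4-6] = +635.9078 N (tension)
  F[5-6] = -2141.7564 N (compression)
  Rx@0 = -293.7500 N
  Ry@0 = +1274.3747 N
  Ry@6 = +2045.1753 N

-1285.023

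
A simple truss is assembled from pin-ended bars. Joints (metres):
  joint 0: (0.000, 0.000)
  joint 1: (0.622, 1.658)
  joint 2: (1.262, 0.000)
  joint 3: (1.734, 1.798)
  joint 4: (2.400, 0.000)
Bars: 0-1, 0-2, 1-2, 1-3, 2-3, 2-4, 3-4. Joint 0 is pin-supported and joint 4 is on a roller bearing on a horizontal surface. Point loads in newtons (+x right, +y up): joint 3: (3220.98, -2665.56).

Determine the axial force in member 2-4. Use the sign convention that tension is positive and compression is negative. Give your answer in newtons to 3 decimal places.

N=5 nodes, M=7 members, R=3 reactions → 2N=10, M+R=10
member 0 (0-1): L=1.7708, (cx,cy)=(0.3512,0.9363)
member 1 (0-2): L=1.2620, (cx,cy)=(1.0000,0.0000)
member 2 (1-2): L=1.7772, (cx,cy)=(0.3601,-0.9329)
member 3 (1-3): L=1.1208, (cx,cy)=(0.9922,0.1249)
member 4 (2-3): L=1.8589, (cx,cy)=(0.2539,0.9672)
member 5 (2-4): L=1.1380, (cx,cy)=(1.0000,0.0000)
member 6 (3-4): L=1.9174, (cx,cy)=(0.3473,-0.9377)
solve A·x = −loads:
  F[0-1] = +1787.2357 N (tension)
  F[0-2] = +2593.2185 N (tension)
  F[1-2] = -1629.7750 N (compression)
  F[1-3] = +1224.2485 N (tension)
  F[2-3] = +1571.9496 N (tension)
  F[2-4] = +1607.1854 N (tension)
  F[3-4] = -4627.0135 N (compression)
  Rx@0 = -3220.9800 N
  Ry@0 = -1673.3580 N
  Ry@4 = +4338.9180 N

1607.185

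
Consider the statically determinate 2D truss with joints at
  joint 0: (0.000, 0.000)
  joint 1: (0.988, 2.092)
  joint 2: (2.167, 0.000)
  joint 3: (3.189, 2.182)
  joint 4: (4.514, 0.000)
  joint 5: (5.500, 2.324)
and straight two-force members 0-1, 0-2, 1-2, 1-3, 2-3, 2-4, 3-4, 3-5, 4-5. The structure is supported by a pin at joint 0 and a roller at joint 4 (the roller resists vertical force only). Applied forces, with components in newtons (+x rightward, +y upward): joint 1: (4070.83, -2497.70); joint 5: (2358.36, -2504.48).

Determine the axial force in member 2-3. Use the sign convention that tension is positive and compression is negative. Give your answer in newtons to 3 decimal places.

4671.804

N=6 nodes, M=9 members, R=3 reactions → 2N=12, M+R=12
member 0 (0-1): L=2.3136, (cx,cy)=(0.4270,0.9042)
member 1 (0-2): L=2.1670, (cx,cy)=(1.0000,0.0000)
member 2 (1-2): L=2.4014, (cx,cy)=(0.4910,-0.8712)
member 3 (1-3): L=2.2028, (cx,cy)=(0.9992,0.0409)
member 4 (2-3): L=2.4095, (cx,cy)=(0.4242,0.9056)
member 5 (2-4): L=2.3470, (cx,cy)=(1.0000,0.0000)
member 6 (3-4): L=2.5528, (cx,cy)=(0.5190,-0.8548)
member 7 (3-5): L=2.3154, (cx,cy)=(0.9981,0.0613)
member 8 (4-5): L=2.5245, (cx,cy)=(0.3906,0.9206)
solve A·x = −loads:
  F[0-1] = +1876.5568 N (tension)
  F[0-2] = +5627.8147 N (tension)
  F[1-2] = -4856.3523 N (compression)
  F[1-3] = -885.8573 N (compression)
  F[2-3] = +4671.8042 N (tension)
  F[2-4] = +1261.8974 N (tension)
  F[3-4] = -4654.8247 N (compression)
  F[3-5] = +3519.1249 N (tension)
  F[4-5] = -2955.0140 N (compression)
  Rx@0 = -6429.1900 N
  Ry@0 = -1696.8392 N
  Ry@4 = +6699.0192 N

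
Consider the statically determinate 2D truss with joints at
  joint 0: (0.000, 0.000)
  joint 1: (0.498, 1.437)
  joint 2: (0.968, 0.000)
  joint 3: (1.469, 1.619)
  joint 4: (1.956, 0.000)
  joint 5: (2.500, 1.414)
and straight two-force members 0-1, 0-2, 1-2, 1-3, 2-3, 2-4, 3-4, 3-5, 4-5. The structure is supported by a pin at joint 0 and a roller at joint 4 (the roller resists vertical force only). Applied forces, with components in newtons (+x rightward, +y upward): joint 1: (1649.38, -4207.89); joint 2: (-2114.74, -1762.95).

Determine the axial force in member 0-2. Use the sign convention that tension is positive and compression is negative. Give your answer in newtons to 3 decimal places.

510.299

N=6 nodes, M=9 members, R=3 reactions → 2N=12, M+R=12
member 0 (0-1): L=1.5208, (cx,cy)=(0.3274,0.9449)
member 1 (0-2): L=0.9680, (cx,cy)=(1.0000,0.0000)
member 2 (1-2): L=1.5119, (cx,cy)=(0.3109,-0.9505)
member 3 (1-3): L=0.9879, (cx,cy)=(0.9829,0.1842)
member 4 (2-3): L=1.6947, (cx,cy)=(0.2956,0.9553)
member 5 (2-4): L=0.9880, (cx,cy)=(1.0000,0.0000)
member 6 (3-4): L=1.6907, (cx,cy)=(0.2881,-0.9576)
member 7 (3-5): L=1.0512, (cx,cy)=(0.9808,-0.1950)
member 8 (4-5): L=1.5150, (cx,cy)=(0.3591,0.9333)
solve A·x = −loads:
  F[0-1] = -2979.5739 N (compression)
  F[0-2] = +510.2994 N (tension)
  F[1-2] = -1868.3156 N (compression)
  F[1-3] = -2079.8443 N (compression)
  F[2-3] = +3704.2571 N (tension)
  F[2-4] = +949.1939 N (tension)
  F[3-4] = -3295.2029 N (compression)
  F[3-5] = -0.0000 N (tension)
  F[4-5] = +0.0000 N (tension)
  Rx@0 = +465.3600 N
  Ry@0 = +2815.3063 N
  Ry@4 = +3155.5337 N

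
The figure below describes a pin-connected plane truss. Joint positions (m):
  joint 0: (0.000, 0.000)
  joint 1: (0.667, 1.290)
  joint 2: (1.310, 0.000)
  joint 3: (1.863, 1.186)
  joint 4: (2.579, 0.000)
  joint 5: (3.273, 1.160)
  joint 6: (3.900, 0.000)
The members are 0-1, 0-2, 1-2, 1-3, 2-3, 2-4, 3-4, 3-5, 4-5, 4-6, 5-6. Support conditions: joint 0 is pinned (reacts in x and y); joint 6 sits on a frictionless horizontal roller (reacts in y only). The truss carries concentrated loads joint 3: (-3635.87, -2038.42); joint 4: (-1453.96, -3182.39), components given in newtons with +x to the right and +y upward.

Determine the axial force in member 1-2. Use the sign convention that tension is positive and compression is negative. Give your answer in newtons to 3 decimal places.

3964.470

N=7 nodes, M=11 members, R=3 reactions → 2N=14, M+R=14
member 0 (0-1): L=1.4522, (cx,cy)=(0.4593,0.8883)
member 1 (0-2): L=1.3100, (cx,cy)=(1.0000,0.0000)
member 2 (1-2): L=1.4414, (cx,cy)=(0.4461,-0.8950)
member 3 (1-3): L=1.2005, (cx,cy)=(0.9962,-0.0866)
member 4 (2-3): L=1.3086, (cx,cy)=(0.4226,0.9063)
member 5 (2-4): L=1.2690, (cx,cy)=(1.0000,0.0000)
member 6 (3-4): L=1.3854, (cx,cy)=(0.5168,-0.8561)
member 7 (3-5): L=1.4102, (cx,cy)=(0.9998,-0.0184)
member 8 (4-5): L=1.3518, (cx,cy)=(0.5134,0.8581)
member 9 (4-6): L=1.3210, (cx,cy)=(1.0000,0.0000)
member 10 (5-6): L=1.3186, (cx,cy)=(0.4755,-0.8797)
solve A·x = −loads:
  F[0-1] = -3656.8115 N (compression)
  F[0-2] = -3410.2865 N (compression)
  F[1-2] = +3964.4704 N (tension)
  F[1-3] = -3461.1181 N (compression)
  F[2-3] = -3914.8742 N (compression)
  F[2-4] = +12.6732 N (tension)
  F[3-4] = +1461.1122 N (tension)
  F[3-5] = -2222.1563 N (compression)
  F[4-5] = +2250.8418 N (tension)
  F[4-6] = +1066.1797 N (tension)
  F[5-6] = -2242.2232 N (compression)
  Rx@0 = +5089.8300 N
  Ry@0 = +3248.2924 N
  Ry@6 = +1972.5176 N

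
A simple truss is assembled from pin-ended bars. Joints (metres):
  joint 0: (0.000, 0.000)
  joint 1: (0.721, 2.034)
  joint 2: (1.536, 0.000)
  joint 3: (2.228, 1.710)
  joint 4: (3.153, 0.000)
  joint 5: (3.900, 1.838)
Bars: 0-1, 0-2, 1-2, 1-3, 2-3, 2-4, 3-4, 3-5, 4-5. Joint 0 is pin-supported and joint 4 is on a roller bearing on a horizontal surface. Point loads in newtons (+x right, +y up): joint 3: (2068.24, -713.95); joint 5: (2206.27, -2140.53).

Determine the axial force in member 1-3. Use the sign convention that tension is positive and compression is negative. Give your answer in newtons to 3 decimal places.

2286.761

N=6 nodes, M=9 members, R=3 reactions → 2N=12, M+R=12
member 0 (0-1): L=2.1580, (cx,cy)=(0.3341,0.9425)
member 1 (0-2): L=1.5360, (cx,cy)=(1.0000,0.0000)
member 2 (1-2): L=2.1912, (cx,cy)=(0.3719,-0.9283)
member 3 (1-3): L=1.5414, (cx,cy)=(0.9777,-0.2102)
member 4 (2-3): L=1.8447, (cx,cy)=(0.3751,0.9270)
member 5 (2-4): L=1.6170, (cx,cy)=(1.0000,0.0000)
member 6 (3-4): L=1.9442, (cx,cy)=(0.4758,-0.8796)
member 7 (3-5): L=1.6769, (cx,cy)=(0.9971,0.0763)
member 8 (4-5): L=1.9840, (cx,cy)=(0.3765,0.9264)
solve A·x = −loads:
  F[0-1] = +2870.4288 N (tension)
  F[0-2] = +3315.4869 N (tension)
  F[1-2] = -3432.3985 N (compression)
  F[1-3] = +2286.7609 N (tension)
  F[2-3] = +3437.1472 N (tension)
  F[2-4] = +749.4718 N (tension)
  F[3-4] = -3611.3122 N (compression)
  F[3-5] = +3184.3002 N (tension)
  F[4-5] = -2572.9307 N (compression)
  Rx@0 = -4274.5100 N
  Ry@0 = -2705.4827 N
  Ry@4 = +5559.9627 N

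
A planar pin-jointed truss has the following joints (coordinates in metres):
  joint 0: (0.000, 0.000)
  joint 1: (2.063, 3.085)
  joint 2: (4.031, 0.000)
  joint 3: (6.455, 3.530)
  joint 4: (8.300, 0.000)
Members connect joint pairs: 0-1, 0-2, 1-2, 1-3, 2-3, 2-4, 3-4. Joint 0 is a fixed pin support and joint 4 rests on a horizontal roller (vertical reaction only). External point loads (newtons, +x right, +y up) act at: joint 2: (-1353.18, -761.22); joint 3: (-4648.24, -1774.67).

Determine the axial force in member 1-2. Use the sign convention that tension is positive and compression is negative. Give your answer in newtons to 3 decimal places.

2869.697

N=5 nodes, M=7 members, R=3 reactions → 2N=10, M+R=10
member 0 (0-1): L=3.7112, (cx,cy)=(0.5559,0.8313)
member 1 (0-2): L=4.0310, (cx,cy)=(1.0000,0.0000)
member 2 (1-2): L=3.6593, (cx,cy)=(0.5378,-0.8431)
member 3 (1-3): L=4.4145, (cx,cy)=(0.9949,0.1008)
member 4 (2-3): L=4.2821, (cx,cy)=(0.5661,0.8244)
member 5 (2-4): L=4.2690, (cx,cy)=(1.0000,0.0000)
member 6 (3-4): L=3.9831, (cx,cy)=(0.4632,-0.8862)
solve A·x = −loads:
  F[0-1] = -3323.7613 N (compression)
  F[0-2] = -4153.8040 N (compression)
  F[1-2] = +2869.6975 N (tension)
  F[1-3] = -3408.3359 N (compression)
  F[2-3] = -2011.4148 N (compression)
  F[2-4] = -118.6580 N (compression)
  F[3-4] = +256.1649 N (tension)
  Rx@0 = +6001.4200 N
  Ry@0 = +2762.9158 N
  Ry@4 = -227.0258 N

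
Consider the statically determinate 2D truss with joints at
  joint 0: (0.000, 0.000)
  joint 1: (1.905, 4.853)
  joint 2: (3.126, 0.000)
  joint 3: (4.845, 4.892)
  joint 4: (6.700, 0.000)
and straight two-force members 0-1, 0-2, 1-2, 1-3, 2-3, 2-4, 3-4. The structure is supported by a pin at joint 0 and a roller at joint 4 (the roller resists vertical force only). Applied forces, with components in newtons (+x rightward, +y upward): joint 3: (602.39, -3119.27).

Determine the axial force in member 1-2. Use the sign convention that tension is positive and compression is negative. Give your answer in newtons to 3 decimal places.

N=5 nodes, M=7 members, R=3 reactions → 2N=10, M+R=10
member 0 (0-1): L=5.2135, (cx,cy)=(0.3654,0.9309)
member 1 (0-2): L=3.1260, (cx,cy)=(1.0000,0.0000)
member 2 (1-2): L=5.0042, (cx,cy)=(0.2440,-0.9698)
member 3 (1-3): L=2.9403, (cx,cy)=(0.9999,0.0133)
member 4 (2-3): L=5.1852, (cx,cy)=(0.3315,0.9434)
member 5 (2-4): L=3.5740, (cx,cy)=(1.0000,0.0000)
member 6 (3-4): L=5.2319, (cx,cy)=(0.3546,-0.9350)
solve A·x = −loads:
  F[0-1] = -455.2650 N (compression)
  F[0-2] = +768.7425 N (tension)
  F[1-2] = +433.2698 N (tension)
  F[1-3] = -272.0913 N (compression)
  F[2-3] = -445.3608 N (compression)
  F[2-4] = +1022.1027 N (tension)
  F[3-4] = -2882.7656 N (compression)
  Rx@0 = -602.3900 N
  Ry@0 = +423.7842 N
  Ry@4 = +2695.4858 N

433.270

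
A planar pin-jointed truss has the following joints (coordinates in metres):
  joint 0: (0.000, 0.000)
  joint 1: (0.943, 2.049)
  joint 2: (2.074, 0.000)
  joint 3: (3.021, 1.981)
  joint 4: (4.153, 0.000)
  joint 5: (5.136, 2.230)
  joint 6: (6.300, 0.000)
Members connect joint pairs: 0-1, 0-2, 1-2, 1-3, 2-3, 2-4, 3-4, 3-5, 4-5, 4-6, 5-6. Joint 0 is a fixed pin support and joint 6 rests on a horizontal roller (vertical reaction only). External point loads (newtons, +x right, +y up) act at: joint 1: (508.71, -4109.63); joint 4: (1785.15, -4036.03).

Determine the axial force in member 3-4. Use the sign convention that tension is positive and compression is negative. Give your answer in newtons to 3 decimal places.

N=7 nodes, M=11 members, R=3 reactions → 2N=14, M+R=14
member 0 (0-1): L=2.2556, (cx,cy)=(0.4181,0.9084)
member 1 (0-2): L=2.0740, (cx,cy)=(1.0000,0.0000)
member 2 (1-2): L=2.3404, (cx,cy)=(0.4832,-0.8755)
member 3 (1-3): L=2.0791, (cx,cy)=(0.9995,-0.0327)
member 4 (2-3): L=2.1957, (cx,cy)=(0.4313,0.9022)
member 5 (2-4): L=2.0790, (cx,cy)=(1.0000,0.0000)
member 6 (3-4): L=2.2816, (cx,cy)=(0.4961,-0.8682)
member 7 (3-5): L=2.1296, (cx,cy)=(0.9931,0.1169)
member 8 (4-5): L=2.4370, (cx,cy)=(0.4034,0.9150)
member 9 (4-6): L=2.1470, (cx,cy)=(1.0000,0.0000)
member 10 (5-6): L=2.5155, (cx,cy)=(0.4627,-0.8865)
solve A·x = −loads:
  F[0-1] = -5178.8026 N (compression)
  F[0-2] = +4458.9823 N (tension)
  F[1-2] = +793.7454 N (tension)
  F[1-3] = -3059.0438 N (compression)
  F[2-3] = -770.2315 N (compression)
  F[2-4] = +5174.7537 N (tension)
  F[3-4] = +211.3000 N (tension)
  F[3-5] = -3518.5718 N (compression)
  F[4-5] = +4210.2635 N (tension)
  F[4-6] = +1796.1973 N (tension)
  F[5-6] = -3881.7476 N (compression)
  Rx@0 = -2293.8600 N
  Ry@0 = +4704.4917 N
  Ry@6 = +3441.1683 N

211.300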